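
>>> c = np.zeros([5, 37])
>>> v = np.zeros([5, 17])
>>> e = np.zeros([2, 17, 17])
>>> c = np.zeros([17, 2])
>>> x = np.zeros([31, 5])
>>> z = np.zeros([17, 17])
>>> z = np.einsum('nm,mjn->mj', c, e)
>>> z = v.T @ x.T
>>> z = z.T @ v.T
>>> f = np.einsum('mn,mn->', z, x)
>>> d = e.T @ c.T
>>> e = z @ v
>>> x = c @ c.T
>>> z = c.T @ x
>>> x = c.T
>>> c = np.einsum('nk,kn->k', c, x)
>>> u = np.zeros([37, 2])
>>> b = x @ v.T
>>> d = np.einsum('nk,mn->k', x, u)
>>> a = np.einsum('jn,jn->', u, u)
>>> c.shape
(2,)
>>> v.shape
(5, 17)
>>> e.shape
(31, 17)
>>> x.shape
(2, 17)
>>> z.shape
(2, 17)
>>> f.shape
()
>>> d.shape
(17,)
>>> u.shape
(37, 2)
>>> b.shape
(2, 5)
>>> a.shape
()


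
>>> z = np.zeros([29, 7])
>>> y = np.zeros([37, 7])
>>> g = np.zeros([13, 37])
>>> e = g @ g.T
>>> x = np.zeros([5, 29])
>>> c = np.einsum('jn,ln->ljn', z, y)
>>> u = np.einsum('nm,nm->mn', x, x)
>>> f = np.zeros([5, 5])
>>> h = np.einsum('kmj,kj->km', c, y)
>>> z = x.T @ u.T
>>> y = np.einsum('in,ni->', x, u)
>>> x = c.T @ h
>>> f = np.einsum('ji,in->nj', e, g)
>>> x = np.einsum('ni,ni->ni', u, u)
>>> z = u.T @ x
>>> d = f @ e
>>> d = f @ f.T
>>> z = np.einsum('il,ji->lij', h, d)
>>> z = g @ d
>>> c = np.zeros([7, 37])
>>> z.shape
(13, 37)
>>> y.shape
()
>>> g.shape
(13, 37)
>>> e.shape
(13, 13)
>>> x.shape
(29, 5)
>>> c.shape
(7, 37)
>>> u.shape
(29, 5)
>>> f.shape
(37, 13)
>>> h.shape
(37, 29)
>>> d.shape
(37, 37)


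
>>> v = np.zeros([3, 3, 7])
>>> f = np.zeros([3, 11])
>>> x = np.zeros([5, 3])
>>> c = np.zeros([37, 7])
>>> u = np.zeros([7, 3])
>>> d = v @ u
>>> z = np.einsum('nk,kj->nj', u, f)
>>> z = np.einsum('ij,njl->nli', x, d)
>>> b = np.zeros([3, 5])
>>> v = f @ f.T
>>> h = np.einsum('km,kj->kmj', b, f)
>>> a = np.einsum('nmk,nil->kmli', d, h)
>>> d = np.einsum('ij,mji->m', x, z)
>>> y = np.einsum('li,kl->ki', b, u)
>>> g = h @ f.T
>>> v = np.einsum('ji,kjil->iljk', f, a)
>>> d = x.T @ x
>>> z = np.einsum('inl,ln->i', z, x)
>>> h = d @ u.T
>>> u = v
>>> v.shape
(11, 5, 3, 3)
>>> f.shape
(3, 11)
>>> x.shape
(5, 3)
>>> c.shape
(37, 7)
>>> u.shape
(11, 5, 3, 3)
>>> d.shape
(3, 3)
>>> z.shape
(3,)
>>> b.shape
(3, 5)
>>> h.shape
(3, 7)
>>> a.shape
(3, 3, 11, 5)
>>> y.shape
(7, 5)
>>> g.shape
(3, 5, 3)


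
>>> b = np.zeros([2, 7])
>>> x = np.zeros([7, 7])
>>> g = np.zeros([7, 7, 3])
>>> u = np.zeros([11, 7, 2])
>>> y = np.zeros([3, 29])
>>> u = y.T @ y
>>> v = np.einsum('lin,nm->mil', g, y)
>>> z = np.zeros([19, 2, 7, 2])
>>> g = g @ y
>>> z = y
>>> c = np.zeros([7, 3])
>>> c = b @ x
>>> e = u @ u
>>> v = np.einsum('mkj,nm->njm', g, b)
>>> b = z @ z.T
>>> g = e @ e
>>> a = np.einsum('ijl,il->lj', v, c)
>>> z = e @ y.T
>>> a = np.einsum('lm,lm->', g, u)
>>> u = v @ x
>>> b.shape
(3, 3)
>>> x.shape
(7, 7)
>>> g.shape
(29, 29)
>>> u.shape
(2, 29, 7)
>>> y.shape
(3, 29)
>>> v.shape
(2, 29, 7)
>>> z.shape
(29, 3)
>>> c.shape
(2, 7)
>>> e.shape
(29, 29)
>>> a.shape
()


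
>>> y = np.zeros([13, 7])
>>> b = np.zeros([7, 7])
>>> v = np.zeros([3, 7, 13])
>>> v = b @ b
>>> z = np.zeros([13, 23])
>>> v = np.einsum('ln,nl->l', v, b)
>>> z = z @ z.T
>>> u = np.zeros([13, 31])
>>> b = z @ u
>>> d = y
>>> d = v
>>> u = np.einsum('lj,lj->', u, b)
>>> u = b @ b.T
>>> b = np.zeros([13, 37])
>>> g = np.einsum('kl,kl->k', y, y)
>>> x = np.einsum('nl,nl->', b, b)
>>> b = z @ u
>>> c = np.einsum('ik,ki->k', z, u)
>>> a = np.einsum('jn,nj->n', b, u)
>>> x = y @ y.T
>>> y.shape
(13, 7)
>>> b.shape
(13, 13)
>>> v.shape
(7,)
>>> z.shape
(13, 13)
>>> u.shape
(13, 13)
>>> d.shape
(7,)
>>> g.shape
(13,)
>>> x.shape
(13, 13)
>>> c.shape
(13,)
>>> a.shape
(13,)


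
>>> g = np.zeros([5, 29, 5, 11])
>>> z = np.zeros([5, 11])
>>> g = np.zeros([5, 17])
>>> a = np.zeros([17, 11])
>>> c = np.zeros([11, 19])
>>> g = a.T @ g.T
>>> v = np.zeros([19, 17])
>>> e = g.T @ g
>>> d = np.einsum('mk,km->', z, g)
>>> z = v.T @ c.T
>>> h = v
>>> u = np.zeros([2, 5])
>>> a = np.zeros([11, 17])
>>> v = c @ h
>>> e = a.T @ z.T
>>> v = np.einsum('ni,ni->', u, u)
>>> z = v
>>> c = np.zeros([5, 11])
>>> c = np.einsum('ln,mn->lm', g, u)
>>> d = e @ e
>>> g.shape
(11, 5)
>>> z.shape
()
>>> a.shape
(11, 17)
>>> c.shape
(11, 2)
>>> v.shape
()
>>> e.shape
(17, 17)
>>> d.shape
(17, 17)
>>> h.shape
(19, 17)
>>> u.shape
(2, 5)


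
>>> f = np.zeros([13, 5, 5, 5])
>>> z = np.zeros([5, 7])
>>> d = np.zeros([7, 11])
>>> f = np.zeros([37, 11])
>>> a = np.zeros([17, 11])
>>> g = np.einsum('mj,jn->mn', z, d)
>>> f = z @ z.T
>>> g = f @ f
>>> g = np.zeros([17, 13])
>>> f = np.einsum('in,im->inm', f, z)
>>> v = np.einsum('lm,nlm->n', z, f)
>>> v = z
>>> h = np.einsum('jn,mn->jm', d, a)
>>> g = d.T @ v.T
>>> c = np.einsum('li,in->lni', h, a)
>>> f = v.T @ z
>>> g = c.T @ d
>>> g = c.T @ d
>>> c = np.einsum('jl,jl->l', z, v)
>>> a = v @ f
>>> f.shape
(7, 7)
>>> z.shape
(5, 7)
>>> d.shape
(7, 11)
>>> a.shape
(5, 7)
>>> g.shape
(17, 11, 11)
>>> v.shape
(5, 7)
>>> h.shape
(7, 17)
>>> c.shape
(7,)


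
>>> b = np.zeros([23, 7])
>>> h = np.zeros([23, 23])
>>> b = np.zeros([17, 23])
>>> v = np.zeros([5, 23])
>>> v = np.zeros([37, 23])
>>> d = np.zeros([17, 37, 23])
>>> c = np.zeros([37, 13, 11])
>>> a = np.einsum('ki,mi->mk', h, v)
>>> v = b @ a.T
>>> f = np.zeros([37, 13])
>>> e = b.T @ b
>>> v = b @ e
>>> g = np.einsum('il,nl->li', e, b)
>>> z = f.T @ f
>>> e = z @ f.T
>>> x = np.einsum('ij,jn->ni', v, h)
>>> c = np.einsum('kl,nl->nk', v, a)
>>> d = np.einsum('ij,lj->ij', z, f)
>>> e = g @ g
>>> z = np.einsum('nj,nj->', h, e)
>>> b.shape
(17, 23)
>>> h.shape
(23, 23)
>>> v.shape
(17, 23)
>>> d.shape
(13, 13)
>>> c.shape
(37, 17)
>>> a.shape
(37, 23)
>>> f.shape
(37, 13)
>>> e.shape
(23, 23)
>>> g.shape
(23, 23)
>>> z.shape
()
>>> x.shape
(23, 17)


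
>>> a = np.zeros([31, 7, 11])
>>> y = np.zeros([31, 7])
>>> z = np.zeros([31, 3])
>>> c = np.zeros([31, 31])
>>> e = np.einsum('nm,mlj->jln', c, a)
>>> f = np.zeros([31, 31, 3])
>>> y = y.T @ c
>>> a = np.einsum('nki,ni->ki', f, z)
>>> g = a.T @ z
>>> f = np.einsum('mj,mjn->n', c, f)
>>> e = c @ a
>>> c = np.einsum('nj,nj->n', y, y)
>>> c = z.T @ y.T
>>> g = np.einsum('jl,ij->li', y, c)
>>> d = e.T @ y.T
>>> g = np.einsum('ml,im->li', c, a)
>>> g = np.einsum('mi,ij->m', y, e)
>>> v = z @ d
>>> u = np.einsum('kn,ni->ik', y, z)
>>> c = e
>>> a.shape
(31, 3)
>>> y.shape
(7, 31)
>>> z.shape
(31, 3)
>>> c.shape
(31, 3)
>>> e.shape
(31, 3)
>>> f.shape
(3,)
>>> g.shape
(7,)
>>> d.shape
(3, 7)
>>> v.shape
(31, 7)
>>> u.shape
(3, 7)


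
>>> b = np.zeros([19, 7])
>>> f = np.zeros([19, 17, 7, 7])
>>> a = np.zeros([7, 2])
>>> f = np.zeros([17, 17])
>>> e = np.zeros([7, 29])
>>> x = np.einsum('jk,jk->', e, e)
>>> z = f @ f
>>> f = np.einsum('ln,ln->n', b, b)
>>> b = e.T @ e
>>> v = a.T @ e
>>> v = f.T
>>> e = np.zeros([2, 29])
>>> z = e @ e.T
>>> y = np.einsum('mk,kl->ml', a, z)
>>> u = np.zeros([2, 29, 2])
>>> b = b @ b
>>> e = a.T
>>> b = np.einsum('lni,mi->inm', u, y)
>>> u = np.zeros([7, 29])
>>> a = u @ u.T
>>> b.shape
(2, 29, 7)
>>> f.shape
(7,)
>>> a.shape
(7, 7)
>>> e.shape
(2, 7)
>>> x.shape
()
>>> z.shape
(2, 2)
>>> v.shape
(7,)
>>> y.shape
(7, 2)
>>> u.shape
(7, 29)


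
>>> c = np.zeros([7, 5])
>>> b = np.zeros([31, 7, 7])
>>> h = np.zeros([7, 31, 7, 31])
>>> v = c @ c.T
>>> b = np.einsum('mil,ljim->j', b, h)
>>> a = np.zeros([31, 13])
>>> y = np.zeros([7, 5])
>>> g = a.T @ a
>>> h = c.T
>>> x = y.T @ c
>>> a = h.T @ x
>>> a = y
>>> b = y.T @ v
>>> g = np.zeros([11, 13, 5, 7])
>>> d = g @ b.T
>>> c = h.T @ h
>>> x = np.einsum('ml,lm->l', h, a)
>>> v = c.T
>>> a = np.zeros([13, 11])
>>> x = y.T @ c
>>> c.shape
(7, 7)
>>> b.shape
(5, 7)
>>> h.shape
(5, 7)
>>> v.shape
(7, 7)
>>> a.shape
(13, 11)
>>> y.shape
(7, 5)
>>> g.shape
(11, 13, 5, 7)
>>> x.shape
(5, 7)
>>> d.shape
(11, 13, 5, 5)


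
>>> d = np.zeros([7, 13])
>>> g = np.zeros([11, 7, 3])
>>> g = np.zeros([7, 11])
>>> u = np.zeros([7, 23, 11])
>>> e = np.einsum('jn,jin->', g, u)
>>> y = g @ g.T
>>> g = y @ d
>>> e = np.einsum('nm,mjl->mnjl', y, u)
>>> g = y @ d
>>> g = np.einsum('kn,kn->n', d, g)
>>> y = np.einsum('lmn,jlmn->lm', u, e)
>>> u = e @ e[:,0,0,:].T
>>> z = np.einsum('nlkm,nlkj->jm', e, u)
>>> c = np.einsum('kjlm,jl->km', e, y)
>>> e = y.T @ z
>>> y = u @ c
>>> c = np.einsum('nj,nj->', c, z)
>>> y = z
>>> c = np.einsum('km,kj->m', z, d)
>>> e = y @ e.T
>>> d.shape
(7, 13)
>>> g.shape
(13,)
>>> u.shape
(7, 7, 23, 7)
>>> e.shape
(7, 23)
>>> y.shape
(7, 11)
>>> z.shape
(7, 11)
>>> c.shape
(11,)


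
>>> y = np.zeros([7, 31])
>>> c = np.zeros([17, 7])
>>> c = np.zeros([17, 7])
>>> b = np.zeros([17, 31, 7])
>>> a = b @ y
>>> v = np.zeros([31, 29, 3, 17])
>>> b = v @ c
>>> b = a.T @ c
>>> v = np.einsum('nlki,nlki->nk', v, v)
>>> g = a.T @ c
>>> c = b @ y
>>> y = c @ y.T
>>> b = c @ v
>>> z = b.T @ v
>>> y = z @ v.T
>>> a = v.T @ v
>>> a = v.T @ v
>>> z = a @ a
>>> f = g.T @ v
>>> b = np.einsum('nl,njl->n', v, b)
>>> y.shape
(3, 31, 31)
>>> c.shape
(31, 31, 31)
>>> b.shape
(31,)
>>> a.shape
(3, 3)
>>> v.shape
(31, 3)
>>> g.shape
(31, 31, 7)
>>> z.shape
(3, 3)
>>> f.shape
(7, 31, 3)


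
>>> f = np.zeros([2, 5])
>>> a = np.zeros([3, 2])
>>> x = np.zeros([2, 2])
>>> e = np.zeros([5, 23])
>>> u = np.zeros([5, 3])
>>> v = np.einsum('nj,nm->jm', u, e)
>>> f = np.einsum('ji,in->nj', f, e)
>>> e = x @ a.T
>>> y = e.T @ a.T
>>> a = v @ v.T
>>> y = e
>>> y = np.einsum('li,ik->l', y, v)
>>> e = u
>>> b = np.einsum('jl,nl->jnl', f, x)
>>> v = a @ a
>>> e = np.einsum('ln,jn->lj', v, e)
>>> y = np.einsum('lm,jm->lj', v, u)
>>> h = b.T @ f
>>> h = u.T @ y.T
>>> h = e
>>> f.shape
(23, 2)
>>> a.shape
(3, 3)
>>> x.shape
(2, 2)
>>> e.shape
(3, 5)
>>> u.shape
(5, 3)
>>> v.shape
(3, 3)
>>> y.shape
(3, 5)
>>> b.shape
(23, 2, 2)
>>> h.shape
(3, 5)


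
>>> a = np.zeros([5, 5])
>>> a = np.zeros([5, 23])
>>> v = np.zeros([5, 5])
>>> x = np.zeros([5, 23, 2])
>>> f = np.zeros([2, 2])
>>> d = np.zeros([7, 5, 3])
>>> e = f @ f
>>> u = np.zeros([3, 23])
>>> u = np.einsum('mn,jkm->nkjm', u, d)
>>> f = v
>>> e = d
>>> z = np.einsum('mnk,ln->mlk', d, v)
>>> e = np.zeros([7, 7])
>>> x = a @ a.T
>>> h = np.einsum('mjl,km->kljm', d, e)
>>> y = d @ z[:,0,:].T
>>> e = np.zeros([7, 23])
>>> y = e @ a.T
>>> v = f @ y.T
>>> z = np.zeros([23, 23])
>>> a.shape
(5, 23)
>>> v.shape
(5, 7)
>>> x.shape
(5, 5)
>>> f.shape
(5, 5)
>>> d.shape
(7, 5, 3)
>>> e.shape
(7, 23)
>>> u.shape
(23, 5, 7, 3)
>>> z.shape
(23, 23)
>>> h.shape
(7, 3, 5, 7)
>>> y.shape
(7, 5)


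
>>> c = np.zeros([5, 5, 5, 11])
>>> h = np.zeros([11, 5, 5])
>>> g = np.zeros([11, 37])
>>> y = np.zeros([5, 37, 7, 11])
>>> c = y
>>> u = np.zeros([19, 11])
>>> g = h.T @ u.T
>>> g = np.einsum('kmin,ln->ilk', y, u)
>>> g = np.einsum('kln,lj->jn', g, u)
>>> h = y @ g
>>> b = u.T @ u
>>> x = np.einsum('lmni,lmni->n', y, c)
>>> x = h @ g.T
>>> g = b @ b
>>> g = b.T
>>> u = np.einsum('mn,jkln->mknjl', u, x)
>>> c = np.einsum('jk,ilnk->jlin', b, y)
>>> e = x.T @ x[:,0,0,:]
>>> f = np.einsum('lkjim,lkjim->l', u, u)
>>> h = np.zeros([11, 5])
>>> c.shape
(11, 37, 5, 7)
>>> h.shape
(11, 5)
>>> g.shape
(11, 11)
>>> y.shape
(5, 37, 7, 11)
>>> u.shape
(19, 37, 11, 5, 7)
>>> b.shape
(11, 11)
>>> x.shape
(5, 37, 7, 11)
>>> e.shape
(11, 7, 37, 11)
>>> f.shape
(19,)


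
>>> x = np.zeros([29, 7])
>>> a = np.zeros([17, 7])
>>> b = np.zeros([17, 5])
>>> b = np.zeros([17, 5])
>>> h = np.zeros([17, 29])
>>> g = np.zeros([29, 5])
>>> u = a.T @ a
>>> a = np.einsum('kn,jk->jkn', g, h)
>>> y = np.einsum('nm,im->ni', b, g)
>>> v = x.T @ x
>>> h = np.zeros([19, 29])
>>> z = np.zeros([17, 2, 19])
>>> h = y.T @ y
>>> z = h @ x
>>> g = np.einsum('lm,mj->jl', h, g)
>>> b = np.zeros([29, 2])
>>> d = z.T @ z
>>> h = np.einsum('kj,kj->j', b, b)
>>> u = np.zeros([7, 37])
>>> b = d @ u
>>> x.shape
(29, 7)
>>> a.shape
(17, 29, 5)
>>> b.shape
(7, 37)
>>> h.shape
(2,)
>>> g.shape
(5, 29)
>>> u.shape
(7, 37)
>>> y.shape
(17, 29)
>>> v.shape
(7, 7)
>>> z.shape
(29, 7)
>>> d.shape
(7, 7)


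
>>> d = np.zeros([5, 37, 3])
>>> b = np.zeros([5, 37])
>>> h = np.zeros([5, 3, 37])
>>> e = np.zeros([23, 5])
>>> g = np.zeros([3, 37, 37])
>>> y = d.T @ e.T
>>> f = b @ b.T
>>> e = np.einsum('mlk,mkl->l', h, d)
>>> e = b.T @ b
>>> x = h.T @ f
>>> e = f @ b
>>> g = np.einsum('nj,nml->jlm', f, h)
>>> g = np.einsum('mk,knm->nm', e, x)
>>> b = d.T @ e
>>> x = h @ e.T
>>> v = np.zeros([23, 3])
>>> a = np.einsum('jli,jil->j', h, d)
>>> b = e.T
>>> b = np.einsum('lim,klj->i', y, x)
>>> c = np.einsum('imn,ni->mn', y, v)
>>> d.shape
(5, 37, 3)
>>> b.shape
(37,)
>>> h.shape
(5, 3, 37)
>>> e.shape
(5, 37)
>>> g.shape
(3, 5)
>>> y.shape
(3, 37, 23)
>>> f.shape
(5, 5)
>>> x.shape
(5, 3, 5)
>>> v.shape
(23, 3)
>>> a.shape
(5,)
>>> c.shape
(37, 23)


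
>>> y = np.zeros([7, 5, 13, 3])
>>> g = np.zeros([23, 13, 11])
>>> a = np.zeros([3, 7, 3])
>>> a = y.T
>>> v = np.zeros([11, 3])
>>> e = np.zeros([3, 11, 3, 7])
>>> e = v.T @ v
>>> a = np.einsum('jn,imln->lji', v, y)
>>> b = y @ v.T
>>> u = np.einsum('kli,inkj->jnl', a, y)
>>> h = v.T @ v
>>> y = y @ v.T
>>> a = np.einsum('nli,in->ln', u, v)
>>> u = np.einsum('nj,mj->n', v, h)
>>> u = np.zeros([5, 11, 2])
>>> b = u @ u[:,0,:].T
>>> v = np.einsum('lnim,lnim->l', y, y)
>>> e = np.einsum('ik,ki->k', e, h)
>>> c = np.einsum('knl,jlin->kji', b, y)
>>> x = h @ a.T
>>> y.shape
(7, 5, 13, 11)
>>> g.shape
(23, 13, 11)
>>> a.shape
(5, 3)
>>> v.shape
(7,)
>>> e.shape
(3,)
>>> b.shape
(5, 11, 5)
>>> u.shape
(5, 11, 2)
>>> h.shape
(3, 3)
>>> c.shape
(5, 7, 13)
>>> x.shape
(3, 5)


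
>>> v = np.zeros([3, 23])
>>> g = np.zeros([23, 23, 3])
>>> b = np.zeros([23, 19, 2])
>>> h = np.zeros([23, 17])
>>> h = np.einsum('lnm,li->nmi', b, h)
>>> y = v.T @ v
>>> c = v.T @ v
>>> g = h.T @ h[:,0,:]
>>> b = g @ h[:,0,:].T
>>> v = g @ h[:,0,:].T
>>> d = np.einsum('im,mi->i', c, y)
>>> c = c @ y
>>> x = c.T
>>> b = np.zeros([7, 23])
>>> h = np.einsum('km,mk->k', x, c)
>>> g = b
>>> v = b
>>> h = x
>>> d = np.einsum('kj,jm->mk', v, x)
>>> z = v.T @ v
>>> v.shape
(7, 23)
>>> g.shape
(7, 23)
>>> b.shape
(7, 23)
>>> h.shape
(23, 23)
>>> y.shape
(23, 23)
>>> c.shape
(23, 23)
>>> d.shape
(23, 7)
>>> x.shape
(23, 23)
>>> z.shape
(23, 23)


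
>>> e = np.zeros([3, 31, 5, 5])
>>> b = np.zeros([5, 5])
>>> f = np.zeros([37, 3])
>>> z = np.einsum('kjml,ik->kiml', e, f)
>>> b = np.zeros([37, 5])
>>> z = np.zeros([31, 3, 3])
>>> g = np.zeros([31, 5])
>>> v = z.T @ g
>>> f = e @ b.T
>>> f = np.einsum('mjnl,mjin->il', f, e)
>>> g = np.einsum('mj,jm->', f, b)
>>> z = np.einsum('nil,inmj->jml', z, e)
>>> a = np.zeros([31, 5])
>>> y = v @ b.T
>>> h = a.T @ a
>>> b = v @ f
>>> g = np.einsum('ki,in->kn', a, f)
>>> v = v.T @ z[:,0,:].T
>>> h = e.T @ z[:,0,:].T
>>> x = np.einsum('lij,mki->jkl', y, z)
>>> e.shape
(3, 31, 5, 5)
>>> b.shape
(3, 3, 37)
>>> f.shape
(5, 37)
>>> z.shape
(5, 5, 3)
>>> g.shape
(31, 37)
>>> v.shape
(5, 3, 5)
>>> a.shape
(31, 5)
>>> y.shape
(3, 3, 37)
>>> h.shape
(5, 5, 31, 5)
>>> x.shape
(37, 5, 3)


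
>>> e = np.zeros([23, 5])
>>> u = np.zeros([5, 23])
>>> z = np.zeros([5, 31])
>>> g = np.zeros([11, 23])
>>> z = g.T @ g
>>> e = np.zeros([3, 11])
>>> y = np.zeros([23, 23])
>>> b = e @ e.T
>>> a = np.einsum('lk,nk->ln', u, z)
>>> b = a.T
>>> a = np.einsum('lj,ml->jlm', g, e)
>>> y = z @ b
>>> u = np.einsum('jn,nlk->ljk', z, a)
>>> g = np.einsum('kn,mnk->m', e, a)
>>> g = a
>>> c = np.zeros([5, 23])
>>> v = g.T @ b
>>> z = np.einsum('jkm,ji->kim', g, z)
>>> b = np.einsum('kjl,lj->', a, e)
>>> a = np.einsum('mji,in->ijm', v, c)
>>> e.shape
(3, 11)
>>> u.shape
(11, 23, 3)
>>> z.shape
(11, 23, 3)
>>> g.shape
(23, 11, 3)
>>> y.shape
(23, 5)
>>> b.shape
()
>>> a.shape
(5, 11, 3)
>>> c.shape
(5, 23)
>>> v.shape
(3, 11, 5)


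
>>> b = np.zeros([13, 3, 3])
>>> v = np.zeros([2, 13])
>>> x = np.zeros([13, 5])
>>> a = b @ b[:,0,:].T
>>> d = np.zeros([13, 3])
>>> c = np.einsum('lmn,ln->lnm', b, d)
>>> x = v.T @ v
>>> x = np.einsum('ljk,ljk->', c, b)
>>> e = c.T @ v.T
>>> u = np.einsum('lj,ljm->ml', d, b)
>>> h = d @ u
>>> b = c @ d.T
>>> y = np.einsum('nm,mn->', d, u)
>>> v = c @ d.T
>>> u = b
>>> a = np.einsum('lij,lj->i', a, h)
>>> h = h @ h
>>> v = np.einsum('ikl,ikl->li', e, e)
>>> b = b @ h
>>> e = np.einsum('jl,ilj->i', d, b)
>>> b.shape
(13, 3, 13)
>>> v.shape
(2, 3)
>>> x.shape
()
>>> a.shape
(3,)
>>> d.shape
(13, 3)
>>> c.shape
(13, 3, 3)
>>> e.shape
(13,)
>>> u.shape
(13, 3, 13)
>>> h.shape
(13, 13)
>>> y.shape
()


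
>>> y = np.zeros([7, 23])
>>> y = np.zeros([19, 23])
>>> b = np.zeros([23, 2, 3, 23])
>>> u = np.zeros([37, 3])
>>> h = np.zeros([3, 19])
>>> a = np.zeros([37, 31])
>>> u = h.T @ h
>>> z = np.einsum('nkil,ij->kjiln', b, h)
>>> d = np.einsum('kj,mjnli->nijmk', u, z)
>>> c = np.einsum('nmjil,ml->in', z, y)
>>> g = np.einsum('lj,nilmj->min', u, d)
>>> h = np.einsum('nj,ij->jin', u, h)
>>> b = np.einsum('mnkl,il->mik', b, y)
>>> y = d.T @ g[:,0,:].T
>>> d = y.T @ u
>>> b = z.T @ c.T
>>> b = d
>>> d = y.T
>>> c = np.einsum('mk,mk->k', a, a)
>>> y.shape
(19, 2, 19, 23, 2)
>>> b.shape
(2, 23, 19, 2, 19)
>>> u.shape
(19, 19)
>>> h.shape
(19, 3, 19)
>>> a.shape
(37, 31)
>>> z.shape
(2, 19, 3, 23, 23)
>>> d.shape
(2, 23, 19, 2, 19)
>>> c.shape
(31,)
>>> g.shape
(2, 23, 3)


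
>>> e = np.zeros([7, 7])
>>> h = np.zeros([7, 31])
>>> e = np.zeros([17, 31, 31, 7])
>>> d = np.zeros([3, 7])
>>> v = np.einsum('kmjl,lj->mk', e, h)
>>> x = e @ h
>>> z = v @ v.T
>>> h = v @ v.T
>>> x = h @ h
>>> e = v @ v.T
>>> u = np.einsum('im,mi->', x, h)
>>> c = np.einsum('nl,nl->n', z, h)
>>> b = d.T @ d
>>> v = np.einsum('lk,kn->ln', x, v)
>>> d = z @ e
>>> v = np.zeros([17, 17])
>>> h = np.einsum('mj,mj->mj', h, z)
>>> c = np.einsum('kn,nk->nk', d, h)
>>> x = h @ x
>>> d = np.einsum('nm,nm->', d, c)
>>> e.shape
(31, 31)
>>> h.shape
(31, 31)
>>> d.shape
()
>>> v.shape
(17, 17)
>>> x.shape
(31, 31)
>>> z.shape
(31, 31)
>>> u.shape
()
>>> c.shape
(31, 31)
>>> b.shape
(7, 7)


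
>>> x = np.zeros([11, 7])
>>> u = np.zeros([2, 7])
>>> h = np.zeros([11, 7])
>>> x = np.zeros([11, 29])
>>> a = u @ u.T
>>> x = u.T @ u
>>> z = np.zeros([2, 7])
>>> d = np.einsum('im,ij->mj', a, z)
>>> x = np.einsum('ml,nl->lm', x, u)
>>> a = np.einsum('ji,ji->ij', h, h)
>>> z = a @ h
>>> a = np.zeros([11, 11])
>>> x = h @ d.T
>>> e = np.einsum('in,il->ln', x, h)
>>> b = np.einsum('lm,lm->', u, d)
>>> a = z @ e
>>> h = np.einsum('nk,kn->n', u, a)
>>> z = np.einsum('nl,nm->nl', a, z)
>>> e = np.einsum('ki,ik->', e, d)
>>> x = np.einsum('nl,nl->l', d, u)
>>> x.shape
(7,)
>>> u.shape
(2, 7)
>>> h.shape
(2,)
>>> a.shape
(7, 2)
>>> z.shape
(7, 2)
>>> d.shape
(2, 7)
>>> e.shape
()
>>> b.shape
()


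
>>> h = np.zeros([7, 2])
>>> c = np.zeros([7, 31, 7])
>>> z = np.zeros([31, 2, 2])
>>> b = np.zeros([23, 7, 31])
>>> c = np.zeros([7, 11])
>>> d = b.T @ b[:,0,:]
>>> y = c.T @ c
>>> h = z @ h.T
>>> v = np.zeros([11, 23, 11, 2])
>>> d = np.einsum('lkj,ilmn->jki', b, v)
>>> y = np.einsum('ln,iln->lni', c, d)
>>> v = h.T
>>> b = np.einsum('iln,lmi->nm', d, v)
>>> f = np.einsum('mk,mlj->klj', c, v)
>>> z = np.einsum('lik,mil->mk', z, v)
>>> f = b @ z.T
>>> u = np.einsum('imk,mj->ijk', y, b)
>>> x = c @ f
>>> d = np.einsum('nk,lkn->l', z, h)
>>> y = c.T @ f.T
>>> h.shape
(31, 2, 7)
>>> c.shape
(7, 11)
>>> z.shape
(7, 2)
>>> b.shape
(11, 2)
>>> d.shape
(31,)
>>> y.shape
(11, 11)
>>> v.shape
(7, 2, 31)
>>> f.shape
(11, 7)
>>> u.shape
(7, 2, 31)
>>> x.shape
(7, 7)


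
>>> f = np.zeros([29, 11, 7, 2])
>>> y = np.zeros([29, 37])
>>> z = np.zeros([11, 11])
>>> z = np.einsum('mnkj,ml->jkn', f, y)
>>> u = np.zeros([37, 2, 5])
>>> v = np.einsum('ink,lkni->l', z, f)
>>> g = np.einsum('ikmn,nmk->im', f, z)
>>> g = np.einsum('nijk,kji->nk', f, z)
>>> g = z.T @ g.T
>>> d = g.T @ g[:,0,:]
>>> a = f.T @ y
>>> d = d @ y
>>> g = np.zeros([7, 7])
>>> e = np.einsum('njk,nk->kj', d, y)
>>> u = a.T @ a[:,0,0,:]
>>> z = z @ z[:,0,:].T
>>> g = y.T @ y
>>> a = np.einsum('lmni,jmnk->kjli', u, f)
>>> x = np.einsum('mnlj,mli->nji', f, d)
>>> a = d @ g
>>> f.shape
(29, 11, 7, 2)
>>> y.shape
(29, 37)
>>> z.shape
(2, 7, 2)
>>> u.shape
(37, 11, 7, 37)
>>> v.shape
(29,)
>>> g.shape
(37, 37)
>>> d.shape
(29, 7, 37)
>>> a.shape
(29, 7, 37)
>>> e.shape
(37, 7)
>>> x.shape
(11, 2, 37)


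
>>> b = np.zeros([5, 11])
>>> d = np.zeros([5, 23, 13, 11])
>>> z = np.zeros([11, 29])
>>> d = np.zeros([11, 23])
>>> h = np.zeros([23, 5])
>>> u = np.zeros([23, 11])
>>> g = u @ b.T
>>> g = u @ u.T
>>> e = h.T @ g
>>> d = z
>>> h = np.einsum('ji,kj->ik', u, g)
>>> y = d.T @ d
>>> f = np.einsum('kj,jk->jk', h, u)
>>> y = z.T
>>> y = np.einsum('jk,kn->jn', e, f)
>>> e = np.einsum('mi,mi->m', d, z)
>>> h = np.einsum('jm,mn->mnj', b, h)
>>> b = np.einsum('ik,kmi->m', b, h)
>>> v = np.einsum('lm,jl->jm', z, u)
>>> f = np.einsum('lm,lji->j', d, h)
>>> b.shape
(23,)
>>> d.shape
(11, 29)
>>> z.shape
(11, 29)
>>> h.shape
(11, 23, 5)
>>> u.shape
(23, 11)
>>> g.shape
(23, 23)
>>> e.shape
(11,)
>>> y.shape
(5, 11)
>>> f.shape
(23,)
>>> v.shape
(23, 29)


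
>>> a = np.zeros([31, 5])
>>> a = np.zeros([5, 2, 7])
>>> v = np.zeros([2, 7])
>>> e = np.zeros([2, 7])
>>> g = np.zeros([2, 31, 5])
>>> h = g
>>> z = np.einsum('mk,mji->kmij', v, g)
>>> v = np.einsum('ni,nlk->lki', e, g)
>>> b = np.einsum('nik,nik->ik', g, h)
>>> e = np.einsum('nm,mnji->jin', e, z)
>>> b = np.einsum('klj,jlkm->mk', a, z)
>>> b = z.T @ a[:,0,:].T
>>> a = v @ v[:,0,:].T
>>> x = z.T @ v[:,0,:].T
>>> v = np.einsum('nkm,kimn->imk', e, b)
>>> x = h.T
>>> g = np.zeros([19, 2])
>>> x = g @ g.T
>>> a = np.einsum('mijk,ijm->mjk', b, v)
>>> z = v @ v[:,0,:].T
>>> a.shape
(31, 2, 5)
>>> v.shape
(5, 2, 31)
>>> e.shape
(5, 31, 2)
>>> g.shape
(19, 2)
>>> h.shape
(2, 31, 5)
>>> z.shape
(5, 2, 5)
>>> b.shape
(31, 5, 2, 5)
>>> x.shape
(19, 19)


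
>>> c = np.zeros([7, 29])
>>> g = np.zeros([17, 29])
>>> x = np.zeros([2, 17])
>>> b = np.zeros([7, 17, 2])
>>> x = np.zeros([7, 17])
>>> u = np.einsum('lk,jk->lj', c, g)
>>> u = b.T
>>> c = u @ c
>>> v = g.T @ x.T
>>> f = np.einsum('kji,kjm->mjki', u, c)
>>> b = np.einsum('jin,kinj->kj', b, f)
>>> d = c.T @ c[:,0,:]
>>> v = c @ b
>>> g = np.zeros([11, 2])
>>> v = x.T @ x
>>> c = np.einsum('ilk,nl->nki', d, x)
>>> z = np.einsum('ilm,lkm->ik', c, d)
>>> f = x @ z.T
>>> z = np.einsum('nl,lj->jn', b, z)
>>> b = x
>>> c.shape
(7, 29, 29)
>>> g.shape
(11, 2)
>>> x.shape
(7, 17)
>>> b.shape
(7, 17)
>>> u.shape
(2, 17, 7)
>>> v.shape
(17, 17)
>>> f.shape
(7, 7)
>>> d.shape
(29, 17, 29)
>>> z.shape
(17, 29)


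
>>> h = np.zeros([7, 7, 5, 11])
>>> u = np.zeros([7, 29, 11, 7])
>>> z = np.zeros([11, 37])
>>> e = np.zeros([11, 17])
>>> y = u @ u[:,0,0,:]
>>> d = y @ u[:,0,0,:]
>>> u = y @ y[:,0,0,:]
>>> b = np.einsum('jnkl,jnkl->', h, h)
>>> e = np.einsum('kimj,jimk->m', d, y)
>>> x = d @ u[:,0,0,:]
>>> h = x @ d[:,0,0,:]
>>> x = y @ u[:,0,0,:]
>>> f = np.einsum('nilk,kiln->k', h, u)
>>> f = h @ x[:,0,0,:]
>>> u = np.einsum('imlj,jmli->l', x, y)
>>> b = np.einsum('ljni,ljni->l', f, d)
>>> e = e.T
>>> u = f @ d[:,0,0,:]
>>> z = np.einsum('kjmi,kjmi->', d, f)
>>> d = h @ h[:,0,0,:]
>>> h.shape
(7, 29, 11, 7)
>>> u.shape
(7, 29, 11, 7)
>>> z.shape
()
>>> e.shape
(11,)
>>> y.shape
(7, 29, 11, 7)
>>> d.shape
(7, 29, 11, 7)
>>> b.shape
(7,)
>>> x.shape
(7, 29, 11, 7)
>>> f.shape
(7, 29, 11, 7)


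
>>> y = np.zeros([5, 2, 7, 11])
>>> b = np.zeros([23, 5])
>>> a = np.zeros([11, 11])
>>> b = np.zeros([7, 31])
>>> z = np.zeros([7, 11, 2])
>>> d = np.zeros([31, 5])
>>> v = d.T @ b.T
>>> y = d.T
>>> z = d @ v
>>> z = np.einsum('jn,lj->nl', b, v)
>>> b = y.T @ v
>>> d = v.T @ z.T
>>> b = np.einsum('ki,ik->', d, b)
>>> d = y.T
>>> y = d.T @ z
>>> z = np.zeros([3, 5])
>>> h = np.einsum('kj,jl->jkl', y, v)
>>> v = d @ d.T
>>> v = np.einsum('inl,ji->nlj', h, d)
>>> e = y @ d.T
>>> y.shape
(5, 5)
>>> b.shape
()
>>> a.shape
(11, 11)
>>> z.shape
(3, 5)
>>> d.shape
(31, 5)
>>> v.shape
(5, 7, 31)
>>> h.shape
(5, 5, 7)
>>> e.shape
(5, 31)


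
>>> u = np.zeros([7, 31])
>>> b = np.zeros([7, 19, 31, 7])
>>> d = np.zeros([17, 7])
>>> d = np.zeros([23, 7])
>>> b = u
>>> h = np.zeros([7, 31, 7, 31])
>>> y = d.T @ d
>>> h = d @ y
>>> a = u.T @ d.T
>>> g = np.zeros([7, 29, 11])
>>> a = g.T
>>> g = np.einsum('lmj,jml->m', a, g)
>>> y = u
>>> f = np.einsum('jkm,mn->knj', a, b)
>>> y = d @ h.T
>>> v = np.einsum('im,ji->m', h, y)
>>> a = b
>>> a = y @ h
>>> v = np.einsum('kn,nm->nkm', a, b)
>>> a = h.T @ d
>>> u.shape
(7, 31)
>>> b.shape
(7, 31)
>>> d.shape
(23, 7)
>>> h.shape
(23, 7)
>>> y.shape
(23, 23)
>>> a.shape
(7, 7)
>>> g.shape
(29,)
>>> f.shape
(29, 31, 11)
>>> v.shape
(7, 23, 31)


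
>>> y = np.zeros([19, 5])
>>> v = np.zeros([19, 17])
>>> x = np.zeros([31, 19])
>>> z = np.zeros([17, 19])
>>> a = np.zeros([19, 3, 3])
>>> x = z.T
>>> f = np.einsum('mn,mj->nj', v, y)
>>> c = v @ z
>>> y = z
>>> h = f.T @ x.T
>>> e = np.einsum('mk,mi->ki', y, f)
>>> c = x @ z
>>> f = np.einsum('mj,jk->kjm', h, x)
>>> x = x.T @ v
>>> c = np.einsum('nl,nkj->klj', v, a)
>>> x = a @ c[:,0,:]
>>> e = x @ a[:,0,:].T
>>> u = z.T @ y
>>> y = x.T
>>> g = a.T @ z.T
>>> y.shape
(3, 3, 19)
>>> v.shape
(19, 17)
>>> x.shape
(19, 3, 3)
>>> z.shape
(17, 19)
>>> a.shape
(19, 3, 3)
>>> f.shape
(17, 19, 5)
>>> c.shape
(3, 17, 3)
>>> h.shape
(5, 19)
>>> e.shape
(19, 3, 19)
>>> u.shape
(19, 19)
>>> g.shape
(3, 3, 17)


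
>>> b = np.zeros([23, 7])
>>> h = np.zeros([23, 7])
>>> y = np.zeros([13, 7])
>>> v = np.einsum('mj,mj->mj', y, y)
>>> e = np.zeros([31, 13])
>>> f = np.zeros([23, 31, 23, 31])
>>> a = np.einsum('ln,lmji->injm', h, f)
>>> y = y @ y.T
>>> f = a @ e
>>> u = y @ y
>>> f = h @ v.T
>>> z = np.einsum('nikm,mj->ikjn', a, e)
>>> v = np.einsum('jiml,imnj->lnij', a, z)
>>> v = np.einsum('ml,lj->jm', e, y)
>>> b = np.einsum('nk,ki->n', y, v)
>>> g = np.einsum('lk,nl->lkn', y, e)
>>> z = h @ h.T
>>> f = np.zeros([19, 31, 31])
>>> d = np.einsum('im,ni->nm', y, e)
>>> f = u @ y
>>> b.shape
(13,)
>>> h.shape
(23, 7)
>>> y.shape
(13, 13)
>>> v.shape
(13, 31)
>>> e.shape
(31, 13)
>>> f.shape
(13, 13)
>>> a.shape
(31, 7, 23, 31)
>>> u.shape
(13, 13)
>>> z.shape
(23, 23)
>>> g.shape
(13, 13, 31)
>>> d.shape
(31, 13)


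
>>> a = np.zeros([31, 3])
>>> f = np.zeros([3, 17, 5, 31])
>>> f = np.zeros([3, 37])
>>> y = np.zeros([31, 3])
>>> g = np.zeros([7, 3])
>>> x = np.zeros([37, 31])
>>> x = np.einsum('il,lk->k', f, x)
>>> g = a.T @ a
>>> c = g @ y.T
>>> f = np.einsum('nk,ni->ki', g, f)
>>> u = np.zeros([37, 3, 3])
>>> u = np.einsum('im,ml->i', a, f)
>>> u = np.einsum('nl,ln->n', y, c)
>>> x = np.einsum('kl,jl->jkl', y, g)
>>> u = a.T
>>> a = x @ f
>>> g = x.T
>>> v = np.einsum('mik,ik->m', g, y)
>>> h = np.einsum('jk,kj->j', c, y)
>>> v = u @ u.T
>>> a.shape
(3, 31, 37)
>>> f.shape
(3, 37)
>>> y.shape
(31, 3)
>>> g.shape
(3, 31, 3)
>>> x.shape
(3, 31, 3)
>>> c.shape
(3, 31)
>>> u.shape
(3, 31)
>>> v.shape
(3, 3)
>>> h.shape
(3,)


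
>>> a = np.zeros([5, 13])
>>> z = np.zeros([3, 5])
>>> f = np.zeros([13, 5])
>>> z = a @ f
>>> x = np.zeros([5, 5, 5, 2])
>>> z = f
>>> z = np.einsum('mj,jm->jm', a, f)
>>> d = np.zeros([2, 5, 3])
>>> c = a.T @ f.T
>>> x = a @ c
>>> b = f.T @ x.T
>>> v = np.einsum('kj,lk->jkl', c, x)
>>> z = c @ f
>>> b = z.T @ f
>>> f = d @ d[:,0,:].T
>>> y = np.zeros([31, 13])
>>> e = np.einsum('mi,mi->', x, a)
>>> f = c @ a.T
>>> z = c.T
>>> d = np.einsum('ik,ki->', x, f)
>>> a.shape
(5, 13)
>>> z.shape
(13, 13)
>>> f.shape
(13, 5)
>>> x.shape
(5, 13)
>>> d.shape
()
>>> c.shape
(13, 13)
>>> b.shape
(5, 5)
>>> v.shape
(13, 13, 5)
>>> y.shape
(31, 13)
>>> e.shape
()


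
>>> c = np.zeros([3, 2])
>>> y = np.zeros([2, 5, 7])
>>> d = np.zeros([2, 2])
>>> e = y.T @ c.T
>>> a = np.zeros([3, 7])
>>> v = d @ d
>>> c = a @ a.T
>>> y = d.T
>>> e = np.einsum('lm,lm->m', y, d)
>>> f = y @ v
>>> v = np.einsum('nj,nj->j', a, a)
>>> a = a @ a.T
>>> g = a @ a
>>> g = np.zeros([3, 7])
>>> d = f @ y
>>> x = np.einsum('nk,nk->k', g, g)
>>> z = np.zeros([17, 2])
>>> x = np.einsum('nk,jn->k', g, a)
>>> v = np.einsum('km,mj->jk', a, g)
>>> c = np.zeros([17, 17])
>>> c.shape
(17, 17)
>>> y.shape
(2, 2)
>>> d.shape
(2, 2)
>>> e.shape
(2,)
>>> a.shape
(3, 3)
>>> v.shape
(7, 3)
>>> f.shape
(2, 2)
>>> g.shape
(3, 7)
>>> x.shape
(7,)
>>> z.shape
(17, 2)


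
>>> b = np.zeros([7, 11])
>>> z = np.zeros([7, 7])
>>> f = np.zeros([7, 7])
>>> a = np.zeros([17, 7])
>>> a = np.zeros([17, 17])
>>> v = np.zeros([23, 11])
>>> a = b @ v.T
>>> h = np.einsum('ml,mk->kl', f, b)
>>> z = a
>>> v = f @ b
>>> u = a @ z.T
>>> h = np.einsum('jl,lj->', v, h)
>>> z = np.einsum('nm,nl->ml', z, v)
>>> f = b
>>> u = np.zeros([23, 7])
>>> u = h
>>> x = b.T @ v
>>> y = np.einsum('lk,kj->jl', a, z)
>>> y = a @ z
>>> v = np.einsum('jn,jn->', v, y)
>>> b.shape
(7, 11)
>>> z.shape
(23, 11)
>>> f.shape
(7, 11)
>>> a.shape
(7, 23)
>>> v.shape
()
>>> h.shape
()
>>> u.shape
()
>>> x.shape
(11, 11)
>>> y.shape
(7, 11)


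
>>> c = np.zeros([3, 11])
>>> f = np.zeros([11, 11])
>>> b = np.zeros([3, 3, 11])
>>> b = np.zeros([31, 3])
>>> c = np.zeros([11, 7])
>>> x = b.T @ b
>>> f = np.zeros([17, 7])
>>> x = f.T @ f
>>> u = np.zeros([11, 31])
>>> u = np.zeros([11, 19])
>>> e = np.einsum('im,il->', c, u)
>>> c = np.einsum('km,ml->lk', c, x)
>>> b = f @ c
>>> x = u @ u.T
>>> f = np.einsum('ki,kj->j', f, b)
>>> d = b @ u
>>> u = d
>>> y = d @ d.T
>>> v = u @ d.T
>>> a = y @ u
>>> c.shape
(7, 11)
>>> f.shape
(11,)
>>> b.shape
(17, 11)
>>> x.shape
(11, 11)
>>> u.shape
(17, 19)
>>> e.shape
()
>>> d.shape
(17, 19)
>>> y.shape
(17, 17)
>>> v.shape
(17, 17)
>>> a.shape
(17, 19)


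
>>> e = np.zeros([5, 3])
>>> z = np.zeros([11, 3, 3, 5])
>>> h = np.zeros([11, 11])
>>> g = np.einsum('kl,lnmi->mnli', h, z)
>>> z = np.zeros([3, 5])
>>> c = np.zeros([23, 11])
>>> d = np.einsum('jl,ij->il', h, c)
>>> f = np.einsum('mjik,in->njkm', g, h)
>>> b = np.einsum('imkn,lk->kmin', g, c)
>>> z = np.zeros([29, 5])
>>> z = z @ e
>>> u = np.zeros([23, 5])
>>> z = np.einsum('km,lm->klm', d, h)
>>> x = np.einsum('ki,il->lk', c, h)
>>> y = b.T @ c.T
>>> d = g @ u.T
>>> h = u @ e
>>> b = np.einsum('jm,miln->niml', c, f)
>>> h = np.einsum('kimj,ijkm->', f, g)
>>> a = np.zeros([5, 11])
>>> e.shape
(5, 3)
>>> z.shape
(23, 11, 11)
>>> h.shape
()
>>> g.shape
(3, 3, 11, 5)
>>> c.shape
(23, 11)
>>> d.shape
(3, 3, 11, 23)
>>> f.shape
(11, 3, 5, 3)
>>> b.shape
(3, 3, 11, 5)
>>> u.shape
(23, 5)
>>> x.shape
(11, 23)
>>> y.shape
(5, 3, 3, 23)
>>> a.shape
(5, 11)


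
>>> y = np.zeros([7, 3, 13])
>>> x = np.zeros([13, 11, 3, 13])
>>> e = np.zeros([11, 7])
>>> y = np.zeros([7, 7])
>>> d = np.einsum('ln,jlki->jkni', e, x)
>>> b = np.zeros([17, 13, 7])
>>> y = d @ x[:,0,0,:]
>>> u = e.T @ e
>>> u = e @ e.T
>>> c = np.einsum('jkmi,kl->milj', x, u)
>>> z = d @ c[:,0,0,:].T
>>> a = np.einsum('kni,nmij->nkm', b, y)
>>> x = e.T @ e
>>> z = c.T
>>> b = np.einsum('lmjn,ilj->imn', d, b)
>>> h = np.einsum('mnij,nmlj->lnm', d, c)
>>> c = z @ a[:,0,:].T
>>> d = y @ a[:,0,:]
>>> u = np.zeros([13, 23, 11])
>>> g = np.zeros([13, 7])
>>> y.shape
(13, 3, 7, 13)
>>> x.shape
(7, 7)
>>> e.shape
(11, 7)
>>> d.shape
(13, 3, 7, 3)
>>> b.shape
(17, 3, 13)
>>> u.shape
(13, 23, 11)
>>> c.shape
(13, 11, 13, 13)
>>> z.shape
(13, 11, 13, 3)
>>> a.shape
(13, 17, 3)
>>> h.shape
(11, 3, 13)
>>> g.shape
(13, 7)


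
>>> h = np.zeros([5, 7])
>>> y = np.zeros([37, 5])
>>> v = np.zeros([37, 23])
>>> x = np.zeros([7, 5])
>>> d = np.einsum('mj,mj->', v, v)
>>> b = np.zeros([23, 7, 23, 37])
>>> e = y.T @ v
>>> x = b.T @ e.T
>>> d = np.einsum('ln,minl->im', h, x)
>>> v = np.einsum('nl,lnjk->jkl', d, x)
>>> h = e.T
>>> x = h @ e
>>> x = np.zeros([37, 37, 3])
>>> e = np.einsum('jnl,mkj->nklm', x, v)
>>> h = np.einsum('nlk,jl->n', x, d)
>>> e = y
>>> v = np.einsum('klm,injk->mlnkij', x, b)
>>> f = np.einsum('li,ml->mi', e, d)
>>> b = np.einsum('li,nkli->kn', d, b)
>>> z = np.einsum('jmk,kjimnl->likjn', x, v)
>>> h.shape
(37,)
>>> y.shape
(37, 5)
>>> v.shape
(3, 37, 7, 37, 23, 23)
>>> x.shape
(37, 37, 3)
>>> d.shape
(23, 37)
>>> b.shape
(7, 23)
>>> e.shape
(37, 5)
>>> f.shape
(23, 5)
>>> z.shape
(23, 7, 3, 37, 23)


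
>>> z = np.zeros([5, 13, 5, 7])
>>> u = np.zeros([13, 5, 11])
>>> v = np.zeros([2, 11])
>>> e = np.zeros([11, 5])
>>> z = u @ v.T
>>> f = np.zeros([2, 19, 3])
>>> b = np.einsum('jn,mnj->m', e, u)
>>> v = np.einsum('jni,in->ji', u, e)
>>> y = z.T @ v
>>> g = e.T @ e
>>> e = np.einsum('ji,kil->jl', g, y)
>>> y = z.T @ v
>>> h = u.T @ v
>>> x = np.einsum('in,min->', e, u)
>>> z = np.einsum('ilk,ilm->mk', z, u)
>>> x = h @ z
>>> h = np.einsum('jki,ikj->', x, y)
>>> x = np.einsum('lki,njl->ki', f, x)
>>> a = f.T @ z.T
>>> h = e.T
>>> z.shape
(11, 2)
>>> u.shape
(13, 5, 11)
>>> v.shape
(13, 11)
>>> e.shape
(5, 11)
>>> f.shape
(2, 19, 3)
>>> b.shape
(13,)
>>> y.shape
(2, 5, 11)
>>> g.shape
(5, 5)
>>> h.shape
(11, 5)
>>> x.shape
(19, 3)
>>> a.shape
(3, 19, 11)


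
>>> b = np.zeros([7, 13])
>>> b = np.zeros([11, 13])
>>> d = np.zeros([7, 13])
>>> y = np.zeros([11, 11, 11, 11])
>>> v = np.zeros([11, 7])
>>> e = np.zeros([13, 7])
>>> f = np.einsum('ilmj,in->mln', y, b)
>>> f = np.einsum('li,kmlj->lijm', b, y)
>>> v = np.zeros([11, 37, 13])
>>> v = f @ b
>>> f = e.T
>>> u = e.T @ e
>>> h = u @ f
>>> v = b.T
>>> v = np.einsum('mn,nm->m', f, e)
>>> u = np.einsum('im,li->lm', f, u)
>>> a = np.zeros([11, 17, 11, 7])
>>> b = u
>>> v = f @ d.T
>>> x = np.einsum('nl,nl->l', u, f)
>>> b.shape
(7, 13)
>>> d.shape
(7, 13)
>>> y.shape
(11, 11, 11, 11)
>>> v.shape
(7, 7)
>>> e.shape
(13, 7)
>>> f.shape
(7, 13)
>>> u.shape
(7, 13)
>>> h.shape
(7, 13)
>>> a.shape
(11, 17, 11, 7)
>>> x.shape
(13,)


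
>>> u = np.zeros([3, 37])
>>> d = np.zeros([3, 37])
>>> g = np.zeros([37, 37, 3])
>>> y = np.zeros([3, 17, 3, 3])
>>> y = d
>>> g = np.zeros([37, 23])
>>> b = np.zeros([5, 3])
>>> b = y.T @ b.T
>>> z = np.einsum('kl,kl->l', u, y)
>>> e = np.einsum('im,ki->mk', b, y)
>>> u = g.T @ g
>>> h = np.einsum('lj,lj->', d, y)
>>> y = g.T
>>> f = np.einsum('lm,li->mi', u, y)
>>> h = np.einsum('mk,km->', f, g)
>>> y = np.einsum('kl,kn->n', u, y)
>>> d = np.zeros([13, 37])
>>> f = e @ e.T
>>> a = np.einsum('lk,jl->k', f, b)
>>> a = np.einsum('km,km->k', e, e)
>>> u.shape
(23, 23)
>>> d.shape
(13, 37)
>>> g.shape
(37, 23)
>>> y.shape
(37,)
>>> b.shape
(37, 5)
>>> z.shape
(37,)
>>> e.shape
(5, 3)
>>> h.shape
()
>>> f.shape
(5, 5)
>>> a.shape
(5,)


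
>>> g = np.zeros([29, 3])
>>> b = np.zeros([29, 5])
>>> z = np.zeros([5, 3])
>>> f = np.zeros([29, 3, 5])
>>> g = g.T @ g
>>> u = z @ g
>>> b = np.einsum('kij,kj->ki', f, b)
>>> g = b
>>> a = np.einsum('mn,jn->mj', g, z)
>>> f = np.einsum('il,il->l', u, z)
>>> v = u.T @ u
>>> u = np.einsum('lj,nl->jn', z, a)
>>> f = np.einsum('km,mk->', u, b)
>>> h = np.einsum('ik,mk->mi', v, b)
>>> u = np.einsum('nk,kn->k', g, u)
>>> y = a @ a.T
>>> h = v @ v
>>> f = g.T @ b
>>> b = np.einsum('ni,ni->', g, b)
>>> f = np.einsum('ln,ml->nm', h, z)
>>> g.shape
(29, 3)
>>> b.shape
()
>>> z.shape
(5, 3)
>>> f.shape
(3, 5)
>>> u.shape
(3,)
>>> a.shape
(29, 5)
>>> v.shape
(3, 3)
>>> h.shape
(3, 3)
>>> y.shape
(29, 29)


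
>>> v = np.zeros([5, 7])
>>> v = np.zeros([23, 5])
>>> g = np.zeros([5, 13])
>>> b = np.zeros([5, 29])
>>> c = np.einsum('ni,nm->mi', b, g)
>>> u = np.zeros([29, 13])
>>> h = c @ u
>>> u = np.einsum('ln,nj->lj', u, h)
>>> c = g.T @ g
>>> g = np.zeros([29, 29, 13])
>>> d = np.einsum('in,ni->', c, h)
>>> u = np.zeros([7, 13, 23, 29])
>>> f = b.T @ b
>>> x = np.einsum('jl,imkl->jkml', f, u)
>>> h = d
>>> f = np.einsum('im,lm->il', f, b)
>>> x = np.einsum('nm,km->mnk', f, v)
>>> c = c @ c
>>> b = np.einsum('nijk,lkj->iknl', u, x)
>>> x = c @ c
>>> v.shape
(23, 5)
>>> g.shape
(29, 29, 13)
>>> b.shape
(13, 29, 7, 5)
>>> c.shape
(13, 13)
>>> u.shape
(7, 13, 23, 29)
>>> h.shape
()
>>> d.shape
()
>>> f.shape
(29, 5)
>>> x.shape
(13, 13)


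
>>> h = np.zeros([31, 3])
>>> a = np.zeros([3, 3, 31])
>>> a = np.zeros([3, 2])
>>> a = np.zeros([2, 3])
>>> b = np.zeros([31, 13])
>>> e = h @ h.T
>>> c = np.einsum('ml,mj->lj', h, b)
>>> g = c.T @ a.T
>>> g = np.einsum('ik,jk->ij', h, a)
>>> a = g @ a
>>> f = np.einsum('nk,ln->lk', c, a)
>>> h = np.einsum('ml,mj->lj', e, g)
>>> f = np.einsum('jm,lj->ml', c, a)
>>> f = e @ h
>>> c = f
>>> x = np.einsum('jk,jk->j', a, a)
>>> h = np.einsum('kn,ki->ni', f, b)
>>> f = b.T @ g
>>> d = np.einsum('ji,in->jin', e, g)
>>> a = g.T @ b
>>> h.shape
(2, 13)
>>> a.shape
(2, 13)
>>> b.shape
(31, 13)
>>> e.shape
(31, 31)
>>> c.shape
(31, 2)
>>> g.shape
(31, 2)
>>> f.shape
(13, 2)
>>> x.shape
(31,)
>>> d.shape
(31, 31, 2)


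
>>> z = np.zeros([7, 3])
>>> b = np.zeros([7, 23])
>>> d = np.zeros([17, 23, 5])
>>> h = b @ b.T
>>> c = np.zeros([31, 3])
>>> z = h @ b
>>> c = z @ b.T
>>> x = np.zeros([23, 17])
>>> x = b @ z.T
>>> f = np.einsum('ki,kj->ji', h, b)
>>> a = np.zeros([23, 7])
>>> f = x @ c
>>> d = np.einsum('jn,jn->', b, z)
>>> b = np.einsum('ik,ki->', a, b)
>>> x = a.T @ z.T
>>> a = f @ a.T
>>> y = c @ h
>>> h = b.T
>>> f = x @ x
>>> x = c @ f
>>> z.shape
(7, 23)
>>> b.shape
()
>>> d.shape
()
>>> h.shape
()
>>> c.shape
(7, 7)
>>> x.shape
(7, 7)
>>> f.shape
(7, 7)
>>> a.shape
(7, 23)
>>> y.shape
(7, 7)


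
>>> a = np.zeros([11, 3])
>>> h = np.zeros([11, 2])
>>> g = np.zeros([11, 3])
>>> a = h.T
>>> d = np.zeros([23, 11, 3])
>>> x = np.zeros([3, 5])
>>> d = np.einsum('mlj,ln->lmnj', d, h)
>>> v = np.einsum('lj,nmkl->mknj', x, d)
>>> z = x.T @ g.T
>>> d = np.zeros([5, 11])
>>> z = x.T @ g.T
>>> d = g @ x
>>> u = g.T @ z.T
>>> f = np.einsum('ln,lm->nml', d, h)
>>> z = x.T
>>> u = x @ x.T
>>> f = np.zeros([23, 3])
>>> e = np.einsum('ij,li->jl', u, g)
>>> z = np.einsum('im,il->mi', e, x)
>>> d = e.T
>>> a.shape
(2, 11)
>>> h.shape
(11, 2)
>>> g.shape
(11, 3)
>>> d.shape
(11, 3)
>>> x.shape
(3, 5)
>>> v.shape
(23, 2, 11, 5)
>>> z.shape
(11, 3)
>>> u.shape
(3, 3)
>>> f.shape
(23, 3)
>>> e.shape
(3, 11)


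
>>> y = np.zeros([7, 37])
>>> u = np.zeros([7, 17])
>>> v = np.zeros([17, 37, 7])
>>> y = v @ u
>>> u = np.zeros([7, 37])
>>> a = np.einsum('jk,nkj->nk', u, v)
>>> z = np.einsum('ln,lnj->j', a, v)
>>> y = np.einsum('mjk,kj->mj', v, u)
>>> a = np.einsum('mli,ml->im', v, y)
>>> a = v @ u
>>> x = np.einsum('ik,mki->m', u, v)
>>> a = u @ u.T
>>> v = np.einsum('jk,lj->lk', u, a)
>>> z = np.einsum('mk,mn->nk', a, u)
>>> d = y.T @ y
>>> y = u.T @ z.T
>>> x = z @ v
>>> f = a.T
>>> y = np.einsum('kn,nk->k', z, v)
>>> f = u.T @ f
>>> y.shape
(37,)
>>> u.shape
(7, 37)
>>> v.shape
(7, 37)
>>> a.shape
(7, 7)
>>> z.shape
(37, 7)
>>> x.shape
(37, 37)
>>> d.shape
(37, 37)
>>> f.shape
(37, 7)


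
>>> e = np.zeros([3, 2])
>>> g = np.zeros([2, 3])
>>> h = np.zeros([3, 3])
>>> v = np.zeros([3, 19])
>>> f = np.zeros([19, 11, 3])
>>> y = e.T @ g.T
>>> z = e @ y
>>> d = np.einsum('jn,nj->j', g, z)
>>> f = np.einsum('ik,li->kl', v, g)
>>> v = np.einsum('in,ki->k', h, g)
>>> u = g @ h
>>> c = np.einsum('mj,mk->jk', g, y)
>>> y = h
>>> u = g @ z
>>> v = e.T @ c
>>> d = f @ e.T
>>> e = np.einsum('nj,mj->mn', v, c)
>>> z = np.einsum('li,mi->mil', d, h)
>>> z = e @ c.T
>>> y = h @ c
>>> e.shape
(3, 2)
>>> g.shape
(2, 3)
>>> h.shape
(3, 3)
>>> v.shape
(2, 2)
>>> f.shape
(19, 2)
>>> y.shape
(3, 2)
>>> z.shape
(3, 3)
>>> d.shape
(19, 3)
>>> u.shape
(2, 2)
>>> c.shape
(3, 2)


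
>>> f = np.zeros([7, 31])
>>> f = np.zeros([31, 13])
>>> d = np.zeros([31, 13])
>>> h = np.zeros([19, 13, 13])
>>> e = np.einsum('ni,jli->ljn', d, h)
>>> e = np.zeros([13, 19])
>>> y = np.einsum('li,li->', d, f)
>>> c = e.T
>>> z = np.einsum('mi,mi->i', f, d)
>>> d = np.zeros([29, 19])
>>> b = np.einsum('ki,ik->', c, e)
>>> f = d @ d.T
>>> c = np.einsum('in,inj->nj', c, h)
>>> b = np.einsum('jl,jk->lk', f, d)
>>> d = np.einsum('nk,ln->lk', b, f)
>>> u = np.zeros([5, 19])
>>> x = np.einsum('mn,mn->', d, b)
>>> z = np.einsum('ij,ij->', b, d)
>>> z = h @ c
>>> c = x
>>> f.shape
(29, 29)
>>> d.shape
(29, 19)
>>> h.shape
(19, 13, 13)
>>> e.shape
(13, 19)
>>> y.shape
()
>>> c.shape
()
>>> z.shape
(19, 13, 13)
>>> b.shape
(29, 19)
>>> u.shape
(5, 19)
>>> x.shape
()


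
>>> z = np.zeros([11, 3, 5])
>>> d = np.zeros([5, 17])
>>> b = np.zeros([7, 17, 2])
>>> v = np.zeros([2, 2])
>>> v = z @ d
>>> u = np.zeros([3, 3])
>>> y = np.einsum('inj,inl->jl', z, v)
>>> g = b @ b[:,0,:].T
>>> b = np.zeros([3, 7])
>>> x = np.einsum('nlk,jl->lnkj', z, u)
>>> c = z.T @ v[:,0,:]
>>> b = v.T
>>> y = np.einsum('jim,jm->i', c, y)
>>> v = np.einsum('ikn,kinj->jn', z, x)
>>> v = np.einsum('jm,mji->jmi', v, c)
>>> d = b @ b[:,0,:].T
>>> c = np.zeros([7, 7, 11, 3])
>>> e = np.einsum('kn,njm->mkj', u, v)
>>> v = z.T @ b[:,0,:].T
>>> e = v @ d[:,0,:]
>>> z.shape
(11, 3, 5)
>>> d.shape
(17, 3, 17)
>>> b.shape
(17, 3, 11)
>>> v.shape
(5, 3, 17)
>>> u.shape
(3, 3)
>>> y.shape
(3,)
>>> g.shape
(7, 17, 7)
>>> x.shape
(3, 11, 5, 3)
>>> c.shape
(7, 7, 11, 3)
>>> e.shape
(5, 3, 17)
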